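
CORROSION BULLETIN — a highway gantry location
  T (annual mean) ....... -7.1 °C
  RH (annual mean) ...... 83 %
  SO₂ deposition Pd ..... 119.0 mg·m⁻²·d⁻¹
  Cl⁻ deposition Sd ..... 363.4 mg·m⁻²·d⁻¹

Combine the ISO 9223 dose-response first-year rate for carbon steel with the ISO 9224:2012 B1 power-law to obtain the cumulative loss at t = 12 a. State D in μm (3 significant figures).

carbon steel: T≤10 °C ⇒ hinge +0.150·(-7.1−10) = -2.5650
  Pd branch = 1.77·Pd^0.52·e^(0.02·RH+f) = 8.595 μm/a
  Cl⁻ term: 0.102·363.4^0.62·exp(0.033·83+0.04·-7.1) = 45.94
  sum: 8.595 + 45.94 → r_corr = 54.54 μm/a
Long-term exponent b (ISO 9224 Table 2, B1) = 0.523
  D(12) = 54.54 × 12^0.523 = 54.54 × 3.668 = 200 μm

D(12) = 200 μm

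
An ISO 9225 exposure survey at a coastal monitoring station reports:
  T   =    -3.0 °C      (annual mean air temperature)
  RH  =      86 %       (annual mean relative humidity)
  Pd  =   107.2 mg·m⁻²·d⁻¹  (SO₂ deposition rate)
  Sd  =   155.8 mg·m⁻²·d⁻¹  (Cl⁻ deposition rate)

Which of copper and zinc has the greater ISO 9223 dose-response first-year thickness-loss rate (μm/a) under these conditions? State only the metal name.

zinc

copper: temperature factor f = +0.126·(-13.0) = -1.6380
  SO₂ term: 0.0053·107.2^0.26·exp(0.059·86-1.6380) = 0.5551
  Cl⁻ term: 0.01025·155.8^0.27·exp(0.036·86+0.049·-3.0) = 0.7646
  r_corr = 0.5551 + 0.7646 = 1.32 μm/a
zinc: temperature factor f = +0.038·(-13.0) = -0.4940
  SO₂ term: 0.0129·107.2^0.44·exp(0.046·86-0.4940) = 3.217
  Cl⁻ term: 0.0175·155.8^0.57·exp(0.008·86+0.085·-3.0) = 0.4796
  sum: 3.217 + 0.4796 → r_corr = 3.696 μm/a
Ordering by μm/a: zinc (3.7) > copper (1.32)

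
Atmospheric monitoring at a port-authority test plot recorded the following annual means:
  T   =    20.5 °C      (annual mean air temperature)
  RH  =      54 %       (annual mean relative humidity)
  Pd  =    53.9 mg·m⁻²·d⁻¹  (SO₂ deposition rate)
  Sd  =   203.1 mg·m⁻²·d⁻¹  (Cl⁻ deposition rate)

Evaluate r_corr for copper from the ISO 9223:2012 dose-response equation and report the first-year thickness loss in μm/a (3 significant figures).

r_corr = 0.977 μm/a

copper: f(T) = -0.080·(T−10) [T>10 °C] = -0.8400
  sulphur-dioxide contribution → 0.1561 μm/a
  chloride contribution → 0.821 μm/a
  ⇒ r_corr(copper) = 0.977 μm/a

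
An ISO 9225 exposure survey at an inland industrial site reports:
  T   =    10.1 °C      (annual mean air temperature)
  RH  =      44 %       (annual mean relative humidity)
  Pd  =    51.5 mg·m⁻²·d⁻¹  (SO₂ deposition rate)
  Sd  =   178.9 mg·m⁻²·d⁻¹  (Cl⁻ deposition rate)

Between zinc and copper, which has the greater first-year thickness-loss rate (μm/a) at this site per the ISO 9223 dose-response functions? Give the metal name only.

zinc

zinc: temperature factor f = -0.071·(0.1) = -0.0071
  SO₂ term: 0.0129·51.5^0.44·exp(0.046·44-0.0071) = 0.5492
  Sd branch = 0.0175·Sd^0.57·e^(0.008·RH+0.085·T) = 1.129 μm/a
  r_corr = 0.5492 + 1.129 = 1.678 μm/a
copper: f(T) = -0.080·(T−10) [T>10 °C] = -0.0080
  SO₂ term: 0.0053·51.5^0.26·exp(0.059·44-0.0080) = 0.1965
  Cl⁻ term: 0.01025·178.9^0.27·exp(0.036·44+0.049·10.1) = 0.3325
  sum: 0.1965 + 0.3325 → r_corr = 0.529 μm/a
Ordering by μm/a: zinc (1.68) > copper (0.529)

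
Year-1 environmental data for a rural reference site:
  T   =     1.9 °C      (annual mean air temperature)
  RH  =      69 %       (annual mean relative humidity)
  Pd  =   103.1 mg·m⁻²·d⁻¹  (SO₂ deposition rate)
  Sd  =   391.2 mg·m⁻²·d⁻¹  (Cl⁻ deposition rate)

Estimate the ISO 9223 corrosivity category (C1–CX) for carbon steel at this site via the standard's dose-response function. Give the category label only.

carbon steel: temperature factor f = +0.150·(-8.1) = -1.2150
  sulphur-dioxide contribution → 23.26 μm/a
  chloride contribution → 43.43 μm/a
  total first-year rate 66.68 μm/a
66.7 μm/a falls in (50, 80] for carbon steel → category C4

C4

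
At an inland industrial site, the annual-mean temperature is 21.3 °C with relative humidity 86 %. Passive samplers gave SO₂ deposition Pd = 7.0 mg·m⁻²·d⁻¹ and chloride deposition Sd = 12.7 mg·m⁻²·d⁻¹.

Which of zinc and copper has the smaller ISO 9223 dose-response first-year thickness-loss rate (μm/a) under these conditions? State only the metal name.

zinc

zinc: T>10 °C ⇒ hinge -0.071·(21.3−10) = -0.8023
  SO₂ term: 0.0129·7.0^0.44·exp(0.046·86-0.8023) = 0.7113
  Cl⁻ term: 0.0175·12.7^0.57·exp(0.008·86+0.085·21.3) = 0.9063
  sum: 0.7113 + 0.9063 → r_corr = 1.618 μm/a
copper: T>10 °C ⇒ hinge -0.080·(21.3−10) = -0.9040
  Pd branch = 0.0053·Pd^0.26·e^(0.059·RH+f) = 0.5689 μm/a
  Sd branch = 0.01025·Sd^0.27·e^(0.036·RH+0.049·T) = 1.278 μm/a
  r_corr = 0.5689 + 1.278 = 1.847 μm/a
Ordering by μm/a: copper (1.85) > zinc (1.62)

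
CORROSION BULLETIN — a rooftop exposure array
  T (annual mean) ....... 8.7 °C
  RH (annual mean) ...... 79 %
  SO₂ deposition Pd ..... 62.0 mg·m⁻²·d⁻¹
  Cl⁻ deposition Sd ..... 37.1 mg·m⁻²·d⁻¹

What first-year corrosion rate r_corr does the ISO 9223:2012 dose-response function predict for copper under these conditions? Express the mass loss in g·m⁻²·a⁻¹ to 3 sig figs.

copper: f(T) = +0.126·(T−10) [T≤10 °C] = -0.1638
  sulphur-dioxide contribution → 1.391 μm/a
  chloride contribution → 0.7157 μm/a
  ⇒ r_corr(copper) = 2.107 μm/a
Convert to mass loss: 2.107 μm/a × 8.96 g/cm³ = 18.88 g·m⁻²·a⁻¹

r_corr = 18.9 g·m⁻²·a⁻¹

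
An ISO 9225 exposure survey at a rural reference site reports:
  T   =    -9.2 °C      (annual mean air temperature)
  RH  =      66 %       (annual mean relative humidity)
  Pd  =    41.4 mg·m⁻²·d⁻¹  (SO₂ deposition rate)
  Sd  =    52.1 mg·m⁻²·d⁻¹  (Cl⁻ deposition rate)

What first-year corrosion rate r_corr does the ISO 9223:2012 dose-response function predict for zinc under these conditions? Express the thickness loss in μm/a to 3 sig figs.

r_corr = 0.796 μm/a

zinc: f(T) = +0.038·(T−10) [T≤10 °C] = -0.7296
  sulphur-dioxide contribution → 0.6664 μm/a
  chloride contribution → 0.1292 μm/a
  ⇒ r_corr(zinc) = 0.7956 μm/a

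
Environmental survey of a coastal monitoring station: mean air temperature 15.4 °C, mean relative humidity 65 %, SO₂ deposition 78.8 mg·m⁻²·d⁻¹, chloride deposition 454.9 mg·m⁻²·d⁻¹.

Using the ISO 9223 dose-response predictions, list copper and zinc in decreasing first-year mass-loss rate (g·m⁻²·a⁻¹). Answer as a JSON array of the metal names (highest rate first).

["zinc", "copper"]

copper: f(T) = -0.080·(T−10) [T>10 °C] = -0.4320
  Pd branch = 0.0053·Pd^0.26·e^(0.059·RH+f) = 0.4958 μm/a
  Sd branch = 0.01025·Sd^0.27·e^(0.036·RH+0.049·T) = 1.181 μm/a
  r_corr = 0.4958 + 1.181 = 1.677 μm/a
  mass loss = 1.677 μm/a × 8.96 g/cm³ = 15.03 g·m⁻²·a⁻¹
zinc: temperature factor f = -0.071·(5.4) = -0.3834
  Pd branch = 0.0129·Pd^0.44·e^(0.046·RH+f) = 1.194 μm/a
  Sd branch = 0.0175·Sd^0.57·e^(0.008·RH+0.085·T) = 3.568 μm/a
  sum: 1.194 + 3.568 → r_corr = 4.762 μm/a
  mass loss = 4.762 μm/a × 7.14 g/cm³ = 34 g·m⁻²·a⁻¹
Ordering by g·m⁻²·a⁻¹: zinc (34) > copper (15)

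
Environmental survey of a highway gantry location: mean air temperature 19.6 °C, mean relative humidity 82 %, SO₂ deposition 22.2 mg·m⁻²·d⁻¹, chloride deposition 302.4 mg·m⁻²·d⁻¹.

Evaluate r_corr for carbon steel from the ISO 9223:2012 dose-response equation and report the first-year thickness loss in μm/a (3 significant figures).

carbon steel: T>10 °C ⇒ hinge -0.054·(19.6−10) = -0.5184
  sulphur-dioxide contribution → 27.24 μm/a
  chloride contribution → 115.4 μm/a
  total first-year rate 142.6 μm/a

r_corr = 143 μm/a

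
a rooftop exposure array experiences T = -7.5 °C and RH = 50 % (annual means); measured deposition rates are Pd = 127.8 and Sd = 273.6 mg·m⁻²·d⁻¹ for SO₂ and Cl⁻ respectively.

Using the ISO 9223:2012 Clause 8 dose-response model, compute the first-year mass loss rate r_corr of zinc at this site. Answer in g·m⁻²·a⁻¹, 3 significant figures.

zinc: T≤10 °C ⇒ hinge +0.038·(-7.5−10) = -0.6650
  sulphur-dioxide contribution → 0.5592 μm/a
  chloride contribution → 0.3381 μm/a
  total first-year rate 0.8973 μm/a
Convert to mass loss: 0.8973 μm/a × 7.14 g/cm³ = 6.406 g·m⁻²·a⁻¹

r_corr = 6.41 g·m⁻²·a⁻¹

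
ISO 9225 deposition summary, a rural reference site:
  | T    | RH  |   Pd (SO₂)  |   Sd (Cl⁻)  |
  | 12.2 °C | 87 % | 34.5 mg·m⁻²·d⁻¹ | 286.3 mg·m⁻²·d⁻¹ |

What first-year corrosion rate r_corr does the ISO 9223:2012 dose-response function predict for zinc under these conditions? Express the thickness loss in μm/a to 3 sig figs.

r_corr = 5.36 μm/a

zinc: temperature factor f = -0.071·(2.2) = -0.1562
  sulphur-dioxide contribution → 2.867 μm/a
  chloride contribution → 2.489 μm/a
  total first-year rate 5.356 μm/a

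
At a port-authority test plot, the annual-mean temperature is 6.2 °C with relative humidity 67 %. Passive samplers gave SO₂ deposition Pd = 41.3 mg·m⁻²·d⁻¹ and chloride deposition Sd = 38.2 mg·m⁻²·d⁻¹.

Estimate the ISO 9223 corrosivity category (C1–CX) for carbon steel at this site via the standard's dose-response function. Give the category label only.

C3

carbon steel: T≤10 °C ⇒ hinge +0.150·(6.2−10) = -0.5700
  SO₂ term: 1.77·41.3^0.52·exp(0.02·67-0.5700) = 26.47
  Sd branch = 0.102·Sd^0.62·e^(0.033·RH+0.04·T) = 11.41 μm/a
  sum: 26.47 + 11.41 → r_corr = 37.88 μm/a
ISO 9223 Table 2 (carbon steel): 25 < 37.9 ≤ 50 μm/a ⇒ C3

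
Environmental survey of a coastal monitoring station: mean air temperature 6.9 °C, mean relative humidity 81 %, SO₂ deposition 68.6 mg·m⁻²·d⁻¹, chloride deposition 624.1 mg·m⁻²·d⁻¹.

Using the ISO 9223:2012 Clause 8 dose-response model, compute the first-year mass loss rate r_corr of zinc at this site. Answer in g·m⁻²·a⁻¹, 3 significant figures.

r_corr = 38.7 g·m⁻²·a⁻¹

zinc: T≤10 °C ⇒ hinge +0.038·(6.9−10) = -0.1178
  sulphur-dioxide contribution → 3.059 μm/a
  chloride contribution → 2.358 μm/a
  total first-year rate 5.417 μm/a
Convert to mass loss: 5.417 μm/a × 7.14 g/cm³ = 38.68 g·m⁻²·a⁻¹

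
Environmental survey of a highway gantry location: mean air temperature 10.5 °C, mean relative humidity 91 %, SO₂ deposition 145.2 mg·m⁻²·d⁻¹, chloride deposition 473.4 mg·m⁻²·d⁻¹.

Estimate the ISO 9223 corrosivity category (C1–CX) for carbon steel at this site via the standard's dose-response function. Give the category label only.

carbon steel: T>10 °C ⇒ hinge -0.054·(10.5−10) = -0.0270
  Pd branch = 1.77·Pd^0.52·e^(0.02·RH+f) = 141.5 μm/a
  Cl⁻ term: 0.102·473.4^0.62·exp(0.033·91+0.04·10.5) = 142.5
  sum: 141.5 + 142.5 → r_corr = 284 μm/a
284 μm/a falls in (200, 700] for carbon steel → category CX

CX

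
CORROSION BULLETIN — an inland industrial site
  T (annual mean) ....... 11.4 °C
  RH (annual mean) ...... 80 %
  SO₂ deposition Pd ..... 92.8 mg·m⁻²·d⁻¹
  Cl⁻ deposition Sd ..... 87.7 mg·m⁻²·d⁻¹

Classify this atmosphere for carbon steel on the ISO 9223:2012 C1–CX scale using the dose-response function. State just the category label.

C5

carbon steel: f(T) = -0.054·(T−10) [T>10 °C] = -0.0756
  SO₂ term: 1.77·92.8^0.52·exp(0.02·80-0.0756) = 85.73
  Cl⁻ term: 0.102·87.7^0.62·exp(0.033·80+0.04·11.4) = 36.13
  r_corr = 85.73 + 36.13 = 121.9 μm/a
122 μm/a falls in (80, 200] for carbon steel → category C5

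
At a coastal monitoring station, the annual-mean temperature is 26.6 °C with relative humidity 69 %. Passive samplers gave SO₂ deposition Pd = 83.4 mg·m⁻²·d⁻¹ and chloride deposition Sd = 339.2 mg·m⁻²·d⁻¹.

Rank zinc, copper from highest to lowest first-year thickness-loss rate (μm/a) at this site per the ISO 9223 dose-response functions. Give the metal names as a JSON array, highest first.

zinc: f(T) = -0.071·(T−10) [T>10 °C] = -1.1786
  SO₂ term: 0.0129·83.4^0.44·exp(0.046·69-1.1786) = 0.6645
  Sd branch = 0.0175·Sd^0.57·e^(0.008·RH+0.085·T) = 8.074 μm/a
  sum: 0.6645 + 8.074 → r_corr = 8.738 μm/a
copper: f(T) = -0.080·(T−10) [T>10 °C] = -1.3280
  SO₂ term: 0.0053·83.4^0.26·exp(0.059·69-1.3280) = 0.26
  Cl⁻ term: 0.01025·339.2^0.27·exp(0.036·69+0.049·26.6) = 2.182
  sum: 0.26 + 2.182 → r_corr = 2.442 μm/a
Ordering by μm/a: zinc (8.74) > copper (2.44)

["zinc", "copper"]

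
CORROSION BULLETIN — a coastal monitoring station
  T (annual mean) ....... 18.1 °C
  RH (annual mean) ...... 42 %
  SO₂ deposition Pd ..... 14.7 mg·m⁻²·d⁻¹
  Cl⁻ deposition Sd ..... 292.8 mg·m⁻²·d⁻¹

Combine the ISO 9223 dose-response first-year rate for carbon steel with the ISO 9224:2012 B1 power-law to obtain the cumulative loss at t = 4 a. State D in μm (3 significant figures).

D(4) = 80.9 μm

carbon steel: f(T) = -0.054·(T−10) [T>10 °C] = -0.4374
  SO₂ term: 1.77·14.7^0.52·exp(0.02·42-0.4374) = 10.71
  Sd branch = 0.102·Sd^0.62·e^(0.033·RH+0.04·T) = 28.46 μm/a
  sum: 10.71 + 28.46 → r_corr = 39.17 μm/a
Power-law: D(4) = r_corr · 4^0.523
  D(4) = 39.17 × 4^0.523 = 39.17 × 2.065 = 80.88 μm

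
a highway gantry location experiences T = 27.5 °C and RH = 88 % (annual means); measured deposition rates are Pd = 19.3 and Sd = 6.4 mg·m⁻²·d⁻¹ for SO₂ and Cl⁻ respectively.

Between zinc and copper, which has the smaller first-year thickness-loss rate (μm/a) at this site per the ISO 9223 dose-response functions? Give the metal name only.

zinc: f(T) = -0.071·(T−10) [T>10 °C] = -1.2425
  Pd branch = 0.0129·Pd^0.44·e^(0.046·RH+f) = 0.7846 μm/a
  Sd branch = 0.0175·Sd^0.57·e^(0.008·RH+0.085·T) = 1.056 μm/a
  sum: 0.7846 + 1.056 → r_corr = 1.84 μm/a
copper: f(T) = -0.080·(T−10) [T>10 °C] = -1.4000
  SO₂ term: 0.0053·19.3^0.26·exp(0.059·88-1.4000) = 0.5074
  Cl⁻ term: 0.01025·6.4^0.27·exp(0.036·88+0.049·27.5) = 1.547
  sum: 0.5074 + 1.547 → r_corr = 2.054 μm/a
Ordering by μm/a: copper (2.05) > zinc (1.84)

zinc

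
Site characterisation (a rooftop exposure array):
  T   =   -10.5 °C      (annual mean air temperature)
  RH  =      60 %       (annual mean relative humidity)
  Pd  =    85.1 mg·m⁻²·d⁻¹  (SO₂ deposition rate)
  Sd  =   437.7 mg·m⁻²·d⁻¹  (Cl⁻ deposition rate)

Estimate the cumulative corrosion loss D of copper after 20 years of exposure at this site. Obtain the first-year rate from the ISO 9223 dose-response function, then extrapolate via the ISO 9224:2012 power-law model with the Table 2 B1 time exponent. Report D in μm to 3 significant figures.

D(20) = 2.35 μm

copper: T≤10 °C ⇒ hinge +0.126·(-10.5−10) = -2.5830
  sulphur-dioxide contribution → 0.04382 μm/a
  chloride contribution → 0.2745 μm/a
  ⇒ r_corr(copper) = 0.3183 μm/a
ISO 9224: D(t) = r_corr · t^b with b = 0.667 (copper, B1)
  D(20) = 0.3183 × 20^0.667 = 0.3183 × 7.375 = 2.347 μm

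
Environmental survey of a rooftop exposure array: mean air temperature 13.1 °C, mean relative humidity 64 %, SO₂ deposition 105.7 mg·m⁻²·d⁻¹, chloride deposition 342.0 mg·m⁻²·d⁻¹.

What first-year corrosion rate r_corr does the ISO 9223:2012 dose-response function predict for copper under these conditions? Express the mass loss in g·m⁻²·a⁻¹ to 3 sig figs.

copper: T>10 °C ⇒ hinge -0.080·(13.1−10) = -0.2480
  SO₂ term: 0.0053·105.7^0.26·exp(0.059·64-0.2480) = 0.6064
  Cl⁻ term: 0.01025·342.0^0.27·exp(0.036·64+0.049·13.1) = 0.9425
  sum: 0.6064 + 0.9425 → r_corr = 1.549 μm/a
Convert to mass loss: 1.549 μm/a × 8.96 g/cm³ = 13.88 g·m⁻²·a⁻¹

r_corr = 13.9 g·m⁻²·a⁻¹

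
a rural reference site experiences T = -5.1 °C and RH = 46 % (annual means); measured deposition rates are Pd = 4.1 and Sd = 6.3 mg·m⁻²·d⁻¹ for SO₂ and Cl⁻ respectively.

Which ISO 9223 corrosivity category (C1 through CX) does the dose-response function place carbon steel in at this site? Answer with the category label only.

carbon steel: temperature factor f = +0.150·(-15.1) = -2.2650
  Pd branch = 1.77·Pd^0.52·e^(0.02·RH+f) = 0.9605 μm/a
  Sd branch = 0.102·Sd^0.62·e^(0.033·RH+0.04·T) = 1.188 μm/a
  sum: 0.9605 + 1.188 → r_corr = 2.149 μm/a
ISO 9223 Table 2 (carbon steel): 1.3 < 2.15 ≤ 25 μm/a ⇒ C2

C2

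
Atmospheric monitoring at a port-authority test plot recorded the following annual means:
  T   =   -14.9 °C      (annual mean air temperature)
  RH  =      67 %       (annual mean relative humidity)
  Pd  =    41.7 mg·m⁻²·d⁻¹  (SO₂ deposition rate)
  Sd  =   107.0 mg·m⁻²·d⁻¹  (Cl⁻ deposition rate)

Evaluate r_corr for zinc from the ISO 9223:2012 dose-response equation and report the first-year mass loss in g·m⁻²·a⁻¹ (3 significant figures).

zinc: T≤10 °C ⇒ hinge +0.038·(-14.9−10) = -0.9462
  Pd branch = 0.0129·Pd^0.44·e^(0.046·RH+f) = 0.5637 μm/a
  Cl⁻ term: 0.0175·107.0^0.57·exp(0.008·67+0.085·-14.9) = 0.1209
  r_corr = 0.5637 + 0.1209 = 0.6846 μm/a
Convert to mass loss: 0.6846 μm/a × 7.14 g/cm³ = 4.888 g·m⁻²·a⁻¹

r_corr = 4.89 g·m⁻²·a⁻¹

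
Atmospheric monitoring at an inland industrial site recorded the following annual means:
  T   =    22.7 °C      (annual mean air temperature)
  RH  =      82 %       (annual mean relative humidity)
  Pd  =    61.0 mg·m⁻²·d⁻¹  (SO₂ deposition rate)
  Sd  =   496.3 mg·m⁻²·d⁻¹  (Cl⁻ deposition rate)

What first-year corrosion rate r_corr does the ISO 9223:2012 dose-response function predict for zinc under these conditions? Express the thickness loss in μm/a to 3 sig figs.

zinc: T>10 °C ⇒ hinge -0.071·(22.7−10) = -0.9017
  SO₂ term: 0.0129·61.0^0.44·exp(0.046·82-0.9017) = 1.389
  Cl⁻ term: 0.0175·496.3^0.57·exp(0.008·82+0.085·22.7) = 7.989
  sum: 1.389 + 7.989 → r_corr = 9.378 μm/a

r_corr = 9.38 μm/a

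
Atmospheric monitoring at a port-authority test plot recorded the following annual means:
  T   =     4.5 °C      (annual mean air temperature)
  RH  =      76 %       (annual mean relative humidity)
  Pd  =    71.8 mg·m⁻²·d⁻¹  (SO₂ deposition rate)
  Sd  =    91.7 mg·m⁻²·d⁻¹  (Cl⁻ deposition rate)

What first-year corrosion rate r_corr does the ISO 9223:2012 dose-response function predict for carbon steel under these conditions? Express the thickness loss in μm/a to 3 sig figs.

r_corr = 57.4 μm/a

carbon steel: temperature factor f = +0.150·(-5.5) = -0.8250
  Pd branch = 1.77·Pd^0.52·e^(0.02·RH+f) = 32.73 μm/a
  Sd branch = 0.102·Sd^0.62·e^(0.033·RH+0.04·T) = 24.7 μm/a
  sum: 32.73 + 24.7 → r_corr = 57.43 μm/a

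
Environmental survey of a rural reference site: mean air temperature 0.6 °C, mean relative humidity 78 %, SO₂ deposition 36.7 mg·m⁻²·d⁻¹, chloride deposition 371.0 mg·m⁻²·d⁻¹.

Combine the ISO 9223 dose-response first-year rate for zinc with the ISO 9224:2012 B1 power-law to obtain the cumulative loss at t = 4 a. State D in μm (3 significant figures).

D(4) = 8.01 μm

zinc: f(T) = +0.038·(T−10) [T≤10 °C] = -0.3572
  SO₂ term: 0.0129·36.7^0.44·exp(0.046·78-0.3572) = 1.593
  Cl⁻ term: 0.0175·371.0^0.57·exp(0.008·78+0.085·0.6) = 1.002
  sum: 1.593 + 1.002 → r_corr = 2.594 μm/a
Power-law: D(4) = r_corr · 4^0.813
  D(4) = 2.594 × 4^0.813 = 2.594 × 3.087 = 8.008 μm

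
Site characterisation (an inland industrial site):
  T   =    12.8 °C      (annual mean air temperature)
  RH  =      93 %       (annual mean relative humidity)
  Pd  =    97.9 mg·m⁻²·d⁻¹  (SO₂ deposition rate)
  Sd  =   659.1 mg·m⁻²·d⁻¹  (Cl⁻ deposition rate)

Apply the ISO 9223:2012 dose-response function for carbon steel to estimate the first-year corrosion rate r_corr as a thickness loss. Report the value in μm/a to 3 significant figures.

carbon steel: T>10 °C ⇒ hinge -0.054·(12.8−10) = -0.1512
  sulphur-dioxide contribution → 106 μm/a
  chloride contribution → 204.9 μm/a
  total first-year rate 310.9 μm/a

r_corr = 311 μm/a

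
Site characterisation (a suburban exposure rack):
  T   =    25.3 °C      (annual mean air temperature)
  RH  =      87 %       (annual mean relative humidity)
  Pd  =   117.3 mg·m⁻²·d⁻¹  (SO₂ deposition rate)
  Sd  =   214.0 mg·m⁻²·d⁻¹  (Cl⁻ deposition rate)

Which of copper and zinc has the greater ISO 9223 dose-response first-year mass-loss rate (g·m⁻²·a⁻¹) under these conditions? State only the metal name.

zinc

copper: temperature factor f = -0.080·(15.3) = -1.2240
  sulphur-dioxide contribution → 0.9119 μm/a
  chloride contribution → 3.456 μm/a
  total first-year rate 4.368 μm/a
  mass loss = 4.368 μm/a × 8.96 g/cm³ = 39.13 g·m⁻²·a⁻¹
zinc: temperature factor f = -0.071·(15.3) = -1.0863
  sulphur-dioxide contribution → 1.938 μm/a
  chloride contribution → 6.421 μm/a
  ⇒ r_corr(zinc) = 8.359 μm/a
  mass loss = 8.359 μm/a × 7.14 g/cm³ = 59.68 g·m⁻²·a⁻¹
Ordering by g·m⁻²·a⁻¹: zinc (59.7) > copper (39.1)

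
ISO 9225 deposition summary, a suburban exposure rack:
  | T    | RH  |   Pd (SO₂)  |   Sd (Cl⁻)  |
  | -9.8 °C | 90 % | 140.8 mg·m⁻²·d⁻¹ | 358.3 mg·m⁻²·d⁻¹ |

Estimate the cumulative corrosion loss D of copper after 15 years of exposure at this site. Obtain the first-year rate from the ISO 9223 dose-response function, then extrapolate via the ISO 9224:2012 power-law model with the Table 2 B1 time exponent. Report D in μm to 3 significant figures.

copper: f(T) = +0.126·(T−10) [T≤10 °C] = -2.4948
  Pd branch = 0.0053·Pd^0.26·e^(0.059·RH+f) = 0.3203 μm/a
  Cl⁻ term: 0.01025·358.3^0.27·exp(0.036·90+0.049·-9.8) = 0.7924
  r_corr = 0.3203 + 0.7924 = 1.113 μm/a
Long-term exponent b (ISO 9224 Table 2, B1) = 0.667
  D(15) = 1.113 × 15^0.667 = 1.113 × 6.088 = 6.774 μm

D(15) = 6.77 μm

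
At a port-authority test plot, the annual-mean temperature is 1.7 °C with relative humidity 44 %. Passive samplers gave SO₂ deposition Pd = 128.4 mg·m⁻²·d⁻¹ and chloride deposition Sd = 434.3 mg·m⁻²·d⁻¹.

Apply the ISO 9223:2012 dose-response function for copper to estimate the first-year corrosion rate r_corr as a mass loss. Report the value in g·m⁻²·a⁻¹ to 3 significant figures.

copper: f(T) = +0.126·(T−10) [T≤10 °C] = -1.0458
  sulphur-dioxide contribution → 0.08826 μm/a
  chloride contribution → 0.2799 μm/a
  total first-year rate 0.3682 μm/a
Convert to mass loss: 0.3682 μm/a × 8.96 g/cm³ = 3.299 g·m⁻²·a⁻¹

r_corr = 3.30 g·m⁻²·a⁻¹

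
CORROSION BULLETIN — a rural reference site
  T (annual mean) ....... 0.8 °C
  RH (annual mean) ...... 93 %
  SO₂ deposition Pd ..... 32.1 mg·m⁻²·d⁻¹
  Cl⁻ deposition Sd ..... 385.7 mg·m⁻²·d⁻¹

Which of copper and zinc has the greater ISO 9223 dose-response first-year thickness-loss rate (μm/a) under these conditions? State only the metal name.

zinc

copper: temperature factor f = +0.126·(-9.2) = -1.1592
  sulphur-dioxide contribution → 0.9897 μm/a
  chloride contribution → 1.514 μm/a
  ⇒ r_corr(copper) = 2.503 μm/a
zinc: T≤10 °C ⇒ hinge +0.038·(0.8−10) = -0.3496
  sulphur-dioxide contribution → 3.017 μm/a
  chloride contribution → 1.174 μm/a
  total first-year rate 4.191 μm/a
Ordering by μm/a: zinc (4.19) > copper (2.5)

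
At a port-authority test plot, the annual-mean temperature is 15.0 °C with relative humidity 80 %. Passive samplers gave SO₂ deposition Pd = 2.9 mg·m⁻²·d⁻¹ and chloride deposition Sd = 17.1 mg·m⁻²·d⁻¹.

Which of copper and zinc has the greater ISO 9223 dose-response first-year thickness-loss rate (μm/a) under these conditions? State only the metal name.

copper: temperature factor f = -0.080·(5.0) = -0.4000
  sulphur-dioxide contribution → 0.5256 μm/a
  chloride contribution → 0.8196 μm/a
  ⇒ r_corr(copper) = 1.345 μm/a
zinc: f(T) = -0.071·(T−10) [T>10 °C] = -0.3550
  sulphur-dioxide contribution → 0.5729 μm/a
  chloride contribution → 0.5991 μm/a
  ⇒ r_corr(zinc) = 1.172 μm/a
Ordering by μm/a: copper (1.35) > zinc (1.17)

copper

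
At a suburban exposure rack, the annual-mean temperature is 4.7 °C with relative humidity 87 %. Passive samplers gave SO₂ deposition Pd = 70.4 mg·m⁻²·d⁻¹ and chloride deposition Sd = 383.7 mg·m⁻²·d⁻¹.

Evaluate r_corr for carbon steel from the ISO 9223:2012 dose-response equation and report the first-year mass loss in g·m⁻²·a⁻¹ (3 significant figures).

carbon steel: f(T) = +0.150·(T−10) [T≤10 °C] = -0.7950
  sulphur-dioxide contribution → 41.6 μm/a
  chloride contribution → 86.93 μm/a
  total first-year rate 128.5 μm/a
Convert to mass loss: 128.5 μm/a × 7.85 g/cm³ = 1009 g·m⁻²·a⁻¹

r_corr = 1.01e+03 g·m⁻²·a⁻¹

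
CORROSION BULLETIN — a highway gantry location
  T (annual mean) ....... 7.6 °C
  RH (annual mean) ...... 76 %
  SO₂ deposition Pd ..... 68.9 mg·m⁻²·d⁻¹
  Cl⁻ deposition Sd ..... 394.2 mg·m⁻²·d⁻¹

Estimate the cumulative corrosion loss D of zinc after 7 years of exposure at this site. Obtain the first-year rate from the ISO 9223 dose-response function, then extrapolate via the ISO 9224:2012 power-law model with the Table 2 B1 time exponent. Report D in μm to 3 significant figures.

D(7) = 21.2 μm

zinc: f(T) = +0.038·(T−10) [T≤10 °C] = -0.0912
  Pd branch = 0.0129·Pd^0.44·e^(0.046·RH+f) = 2.501 μm/a
  Sd branch = 0.0175·Sd^0.57·e^(0.008·RH+0.085·T) = 1.85 μm/a
  r_corr = 2.501 + 1.85 = 4.351 μm/a
Long-term exponent b (ISO 9224 Table 2, B1) = 0.813
  D(7) = 4.351 × 7^0.813 = 4.351 × 4.865 = 21.17 μm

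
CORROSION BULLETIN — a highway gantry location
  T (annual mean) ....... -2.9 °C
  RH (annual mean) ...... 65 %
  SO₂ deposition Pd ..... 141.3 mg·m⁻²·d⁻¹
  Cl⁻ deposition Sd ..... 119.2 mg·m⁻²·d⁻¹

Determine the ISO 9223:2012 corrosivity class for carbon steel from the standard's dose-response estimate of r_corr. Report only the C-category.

C3

carbon steel: f(T) = +0.150·(T−10) [T≤10 °C] = -1.9350
  SO₂ term: 1.77·141.3^0.52·exp(0.02·65-1.9350) = 12.31
  Cl⁻ term: 0.102·119.2^0.62·exp(0.033·65+0.04·-2.9) = 15.03
  r_corr = 12.31 + 15.03 = 27.34 μm/a
27.3 μm/a falls in (25, 50] for carbon steel → category C3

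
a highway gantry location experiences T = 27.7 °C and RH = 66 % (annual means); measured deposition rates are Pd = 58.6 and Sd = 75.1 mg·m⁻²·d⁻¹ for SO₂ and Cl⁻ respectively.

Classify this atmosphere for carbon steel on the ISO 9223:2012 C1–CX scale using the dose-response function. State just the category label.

C4

carbon steel: T>10 °C ⇒ hinge -0.054·(27.7−10) = -0.9558
  sulphur-dioxide contribution → 21.16 μm/a
  chloride contribution → 39.68 μm/a
  total first-year rate 60.84 μm/a
ISO 9223 Table 2 (carbon steel): 50 < 60.8 ≤ 80 μm/a ⇒ C4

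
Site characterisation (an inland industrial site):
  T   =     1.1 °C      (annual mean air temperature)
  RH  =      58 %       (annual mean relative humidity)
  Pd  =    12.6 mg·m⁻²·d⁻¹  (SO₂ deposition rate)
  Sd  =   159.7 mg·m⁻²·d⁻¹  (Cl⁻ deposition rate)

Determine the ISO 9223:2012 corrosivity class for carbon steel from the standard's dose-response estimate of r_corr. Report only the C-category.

carbon steel: T≤10 °C ⇒ hinge +0.150·(1.1−10) = -1.3350
  SO₂ term: 1.77·12.6^0.52·exp(0.02·58-1.3350) = 5.548
  Sd branch = 0.102·Sd^0.62·e^(0.033·RH+0.04·T) = 16.79 μm/a
  r_corr = 5.548 + 16.79 = 22.34 μm/a
ISO 9223 Table 2 (carbon steel): 1.3 < 22.3 ≤ 25 μm/a ⇒ C2

C2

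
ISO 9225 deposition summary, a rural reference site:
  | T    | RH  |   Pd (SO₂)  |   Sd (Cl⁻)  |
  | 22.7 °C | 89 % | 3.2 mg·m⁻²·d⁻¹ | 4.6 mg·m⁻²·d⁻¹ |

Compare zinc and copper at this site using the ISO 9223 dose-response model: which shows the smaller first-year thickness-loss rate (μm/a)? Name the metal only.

zinc

zinc: temperature factor f = -0.071·(12.7) = -0.9017
  sulphur-dioxide contribution → 0.5239 μm/a
  chloride contribution → 0.5861 μm/a
  total first-year rate 1.11 μm/a
copper: T>10 °C ⇒ hinge -0.080·(22.7−10) = -1.0160
  sulphur-dioxide contribution → 0.4953 μm/a
  chloride contribution → 1.159 μm/a
  ⇒ r_corr(copper) = 1.655 μm/a
Ordering by μm/a: copper (1.65) > zinc (1.11)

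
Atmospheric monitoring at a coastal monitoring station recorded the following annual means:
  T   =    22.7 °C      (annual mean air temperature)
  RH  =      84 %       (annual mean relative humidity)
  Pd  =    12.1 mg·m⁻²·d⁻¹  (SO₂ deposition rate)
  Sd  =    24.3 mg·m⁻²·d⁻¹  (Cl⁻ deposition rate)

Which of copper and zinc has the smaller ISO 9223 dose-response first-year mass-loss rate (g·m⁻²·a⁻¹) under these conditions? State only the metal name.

zinc

copper: f(T) = -0.080·(T−10) [T>10 °C] = -1.0160
  Pd branch = 0.0053·Pd^0.26·e^(0.059·RH+f) = 0.5211 μm/a
  Sd branch = 0.01025·Sd^0.27·e^(0.036·RH+0.049·T) = 1.518 μm/a
  r_corr = 0.5211 + 1.518 = 2.039 μm/a
  mass loss = 2.039 μm/a × 8.96 g/cm³ = 18.27 g·m⁻²·a⁻¹
zinc: T>10 °C ⇒ hinge -0.071·(22.7−10) = -0.9017
  Pd branch = 0.0129·Pd^0.44·e^(0.046·RH+f) = 0.7474 μm/a
  Cl⁻ term: 0.0175·24.3^0.57·exp(0.008·84+0.085·22.7) = 1.454
  r_corr = 0.7474 + 1.454 = 2.202 μm/a
  mass loss = 2.202 μm/a × 7.14 g/cm³ = 15.72 g·m⁻²·a⁻¹
Ordering by g·m⁻²·a⁻¹: copper (18.3) > zinc (15.7)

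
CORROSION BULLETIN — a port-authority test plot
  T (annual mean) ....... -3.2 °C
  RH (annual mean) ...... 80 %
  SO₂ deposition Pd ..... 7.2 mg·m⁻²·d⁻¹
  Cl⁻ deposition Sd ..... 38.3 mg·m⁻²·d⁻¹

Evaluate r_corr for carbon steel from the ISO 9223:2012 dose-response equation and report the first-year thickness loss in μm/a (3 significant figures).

r_corr = 15.4 μm/a

carbon steel: temperature factor f = +0.150·(-13.2) = -1.9800
  sulphur-dioxide contribution → 3.379 μm/a
  chloride contribution → 12.05 μm/a
  total first-year rate 15.43 μm/a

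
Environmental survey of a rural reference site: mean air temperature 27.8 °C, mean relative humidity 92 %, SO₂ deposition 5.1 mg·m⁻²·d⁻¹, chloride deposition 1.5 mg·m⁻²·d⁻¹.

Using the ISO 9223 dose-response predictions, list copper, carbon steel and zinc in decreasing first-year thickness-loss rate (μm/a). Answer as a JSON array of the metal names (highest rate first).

["carbon steel", "copper", "zinc"]

copper: T>10 °C ⇒ hinge -0.080·(27.8−10) = -1.4240
  SO₂ term: 0.0053·5.1^0.26·exp(0.059·92-1.4240) = 0.4438
  Cl⁻ term: 0.01025·1.5^0.27·exp(0.036·92+0.049·27.8) = 1.225
  r_corr = 0.4438 + 1.225 = 1.669 μm/a
carbon steel: T>10 °C ⇒ hinge -0.054·(27.8−10) = -0.9612
  Pd branch = 1.77·Pd^0.52·e^(0.02·RH+f) = 9.944 μm/a
  Cl⁻ term: 0.102·1.5^0.62·exp(0.033·92+0.04·27.8) = 8.303
  r_corr = 9.944 + 8.303 = 18.25 μm/a
zinc: f(T) = -0.071·(T−10) [T>10 °C] = -1.2638
  Pd branch = 0.0129·Pd^0.44·e^(0.046·RH+f) = 0.514 μm/a
  Sd branch = 0.0175·Sd^0.57·e^(0.008·RH+0.085·T) = 0.489 μm/a
  r_corr = 0.514 + 0.489 = 1.003 μm/a
Ordering by μm/a: carbon steel (18.2) > copper (1.67) > zinc (1)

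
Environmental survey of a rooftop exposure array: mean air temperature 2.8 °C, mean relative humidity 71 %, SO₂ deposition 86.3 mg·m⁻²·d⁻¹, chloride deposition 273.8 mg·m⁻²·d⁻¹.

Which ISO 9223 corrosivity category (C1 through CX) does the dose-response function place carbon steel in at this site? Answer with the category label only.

C4

carbon steel: temperature factor f = +0.150·(-7.2) = -1.0800
  Pd branch = 1.77·Pd^0.52·e^(0.02·RH+f) = 25.26 μm/a
  Sd branch = 0.102·Sd^0.62·e^(0.033·RH+0.04·T) = 38.55 μm/a
  r_corr = 25.26 + 38.55 = 63.8 μm/a
ISO 9223 Table 2 (carbon steel): 50 < 63.8 ≤ 80 μm/a ⇒ C4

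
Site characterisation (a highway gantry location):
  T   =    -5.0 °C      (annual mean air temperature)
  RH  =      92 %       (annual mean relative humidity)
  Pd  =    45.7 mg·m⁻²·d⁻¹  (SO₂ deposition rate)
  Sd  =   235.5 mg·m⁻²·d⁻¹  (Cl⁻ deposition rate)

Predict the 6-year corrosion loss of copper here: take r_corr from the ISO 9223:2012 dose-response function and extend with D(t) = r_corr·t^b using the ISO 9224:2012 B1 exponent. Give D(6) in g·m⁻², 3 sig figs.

D(6) = 43.1 g·m⁻²

copper: temperature factor f = +0.126·(-15.0) = -1.8900
  SO₂ term: 0.0053·45.7^0.26·exp(0.059·92-1.8900) = 0.4925
  Cl⁻ term: 0.01025·235.5^0.27·exp(0.036·92+0.049·-5.0) = 0.9619
  sum: 0.4925 + 0.9619 → r_corr = 1.454 μm/a
ISO 9224: D(t) = r_corr · t^b with b = 0.667 (copper, B1)
  D(6) = 1.454 × 6^0.667 = 1.454 × 3.304 = 4.805 μm
  Mass loss = 4.805 μm × 8.96 g/cm³ = 43.05 g·m⁻²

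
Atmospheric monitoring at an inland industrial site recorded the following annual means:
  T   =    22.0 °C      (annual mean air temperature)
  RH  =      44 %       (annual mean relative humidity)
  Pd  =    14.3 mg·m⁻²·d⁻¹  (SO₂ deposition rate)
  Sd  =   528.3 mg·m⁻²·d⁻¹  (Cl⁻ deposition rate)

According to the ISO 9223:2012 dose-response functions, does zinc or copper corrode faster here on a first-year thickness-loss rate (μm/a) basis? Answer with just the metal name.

zinc: f(T) = -0.071·(T−10) [T>10 °C] = -0.8520
  sulphur-dioxide contribution → 0.1343 μm/a
  chloride contribution → 5.755 μm/a
  ⇒ r_corr(zinc) = 5.89 μm/a
copper: temperature factor f = -0.080·(12.0) = -0.9600
  sulphur-dioxide contribution → 0.05435 μm/a
  chloride contribution → 0.798 μm/a
  total first-year rate 0.8523 μm/a
Ordering by μm/a: zinc (5.89) > copper (0.852)

zinc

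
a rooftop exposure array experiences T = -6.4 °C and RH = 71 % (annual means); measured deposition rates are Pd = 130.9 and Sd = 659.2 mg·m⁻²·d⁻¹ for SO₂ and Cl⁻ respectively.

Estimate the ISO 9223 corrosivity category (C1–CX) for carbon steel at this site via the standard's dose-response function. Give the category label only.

C4

carbon steel: temperature factor f = +0.150·(-16.4) = -2.4600
  SO₂ term: 1.77·130.9^0.52·exp(0.02·71-2.4600) = 7.891
  Cl⁻ term: 0.102·659.2^0.62·exp(0.033·71+0.04·-6.4) = 46
  sum: 7.891 + 46 → r_corr = 53.89 μm/a
ISO 9223 Table 2 (carbon steel): 50 < 53.9 ≤ 80 μm/a ⇒ C4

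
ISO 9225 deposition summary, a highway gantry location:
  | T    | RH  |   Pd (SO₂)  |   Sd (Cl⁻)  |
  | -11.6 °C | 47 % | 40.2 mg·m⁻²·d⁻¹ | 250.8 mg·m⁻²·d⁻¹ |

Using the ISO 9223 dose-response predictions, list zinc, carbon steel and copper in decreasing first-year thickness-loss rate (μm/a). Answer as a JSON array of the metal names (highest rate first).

zinc: T≤10 °C ⇒ hinge +0.038·(-11.6−10) = -0.8208
  sulphur-dioxide contribution → 0.2506 μm/a
  chloride contribution → 0.2217 μm/a
  ⇒ r_corr(zinc) = 0.4723 μm/a
carbon steel: temperature factor f = +0.150·(-21.6) = -3.2400
  sulphur-dioxide contribution → 1.211 μm/a
  chloride contribution → 9.295 μm/a
  ⇒ r_corr(carbon steel) = 10.51 μm/a
copper: f(T) = +0.126·(T−10) [T≤10 °C] = -2.7216
  sulphur-dioxide contribution → 0.01458 μm/a
  chloride contribution → 0.1401 μm/a
  total first-year rate 0.1547 μm/a
Ordering by μm/a: carbon steel (10.5) > zinc (0.472) > copper (0.155)

["carbon steel", "zinc", "copper"]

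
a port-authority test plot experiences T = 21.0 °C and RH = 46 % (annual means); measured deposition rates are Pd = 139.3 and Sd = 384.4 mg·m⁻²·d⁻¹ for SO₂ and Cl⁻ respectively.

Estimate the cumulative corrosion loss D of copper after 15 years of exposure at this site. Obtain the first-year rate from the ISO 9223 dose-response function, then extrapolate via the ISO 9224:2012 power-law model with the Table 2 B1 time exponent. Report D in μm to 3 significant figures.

copper: T>10 °C ⇒ hinge -0.080·(21.0−10) = -0.8800
  Pd branch = 0.0053·Pd^0.26·e^(0.059·RH+f) = 0.1197 μm/a
  Sd branch = 0.01025·Sd^0.27·e^(0.036·RH+0.049·T) = 0.7494 μm/a
  r_corr = 0.1197 + 0.7494 = 0.8691 μm/a
ISO 9224: D(t) = r_corr · t^b with b = 0.667 (copper, B1)
  D(15) = 0.8691 × 15^0.667 = 0.8691 × 6.088 = 5.291 μm

D(15) = 5.29 μm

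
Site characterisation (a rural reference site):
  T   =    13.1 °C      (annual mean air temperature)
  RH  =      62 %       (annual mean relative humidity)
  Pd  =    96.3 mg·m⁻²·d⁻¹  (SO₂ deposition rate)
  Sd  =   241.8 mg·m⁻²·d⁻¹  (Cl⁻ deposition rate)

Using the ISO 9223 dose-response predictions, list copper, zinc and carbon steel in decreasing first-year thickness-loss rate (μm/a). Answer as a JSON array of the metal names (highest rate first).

copper: f(T) = -0.080·(T−10) [T>10 °C] = -0.2480
  SO₂ term: 0.0053·96.3^0.26·exp(0.059·62-0.2480) = 0.526
  Cl⁻ term: 0.01025·241.8^0.27·exp(0.036·62+0.049·13.1) = 0.7987
  sum: 0.526 + 0.7987 → r_corr = 1.325 μm/a
zinc: f(T) = -0.071·(T−10) [T>10 °C] = -0.2201
  SO₂ term: 0.0129·96.3^0.44·exp(0.046·62-0.2201) = 1.338
  Sd branch = 0.0175·Sd^0.57·e^(0.008·RH+0.085·T) = 1.998 μm/a
  r_corr = 1.338 + 1.998 = 3.336 μm/a
carbon steel: temperature factor f = -0.054·(3.1) = -0.1674
  SO₂ term: 1.77·96.3^0.52·exp(0.02·62-0.1674) = 55.63
  Cl⁻ term: 0.102·241.8^0.62·exp(0.033·62+0.04·13.1) = 40.04
  sum: 55.63 + 40.04 → r_corr = 95.67 μm/a
Ordering by μm/a: carbon steel (95.7) > zinc (3.34) > copper (1.32)

["carbon steel", "zinc", "copper"]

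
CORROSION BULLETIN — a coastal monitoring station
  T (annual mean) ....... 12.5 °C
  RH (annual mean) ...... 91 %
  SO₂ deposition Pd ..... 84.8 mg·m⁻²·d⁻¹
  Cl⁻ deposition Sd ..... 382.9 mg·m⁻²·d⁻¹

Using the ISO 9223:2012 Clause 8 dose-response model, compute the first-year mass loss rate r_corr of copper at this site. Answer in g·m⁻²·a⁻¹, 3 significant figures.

copper: temperature factor f = -0.080·(2.5) = -0.2000
  sulphur-dioxide contribution → 2.955 μm/a
  chloride contribution → 2.494 μm/a
  total first-year rate 5.449 μm/a
Convert to mass loss: 5.449 μm/a × 8.96 g/cm³ = 48.82 g·m⁻²·a⁻¹

r_corr = 48.8 g·m⁻²·a⁻¹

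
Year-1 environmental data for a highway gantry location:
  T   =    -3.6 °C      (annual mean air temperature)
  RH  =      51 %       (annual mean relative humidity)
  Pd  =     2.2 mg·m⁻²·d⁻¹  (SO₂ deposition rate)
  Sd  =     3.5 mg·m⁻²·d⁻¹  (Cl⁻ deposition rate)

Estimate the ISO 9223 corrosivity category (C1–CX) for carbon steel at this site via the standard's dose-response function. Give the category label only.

C2

carbon steel: T≤10 °C ⇒ hinge +0.150·(-3.6−10) = -2.0400
  sulphur-dioxide contribution → 0.9617 μm/a
  chloride contribution → 1.033 μm/a
  total first-year rate 1.995 μm/a
ISO 9223 Table 2 (carbon steel): 1.3 < 2 ≤ 25 μm/a ⇒ C2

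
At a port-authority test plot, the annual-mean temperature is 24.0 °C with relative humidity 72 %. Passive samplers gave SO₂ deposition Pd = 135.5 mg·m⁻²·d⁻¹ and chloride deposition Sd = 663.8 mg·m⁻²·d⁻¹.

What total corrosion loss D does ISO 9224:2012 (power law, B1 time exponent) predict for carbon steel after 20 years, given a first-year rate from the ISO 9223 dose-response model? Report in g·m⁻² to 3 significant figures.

carbon steel: f(T) = -0.054·(T−10) [T>10 °C] = -0.7560
  sulphur-dioxide contribution → 45.04 μm/a
  chloride contribution → 161.1 μm/a
  total first-year rate 206.1 μm/a
ISO 9224: D(t) = r_corr · t^b with b = 0.523 (carbon steel, B1)
  D(20) = 206.1 × 20^0.523 = 206.1 × 4.791 = 987.6 μm
  Mass loss = 987.6 μm × 7.85 g/cm³ = 7753 g·m⁻²

D(20) = 7.75e+03 g·m⁻²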